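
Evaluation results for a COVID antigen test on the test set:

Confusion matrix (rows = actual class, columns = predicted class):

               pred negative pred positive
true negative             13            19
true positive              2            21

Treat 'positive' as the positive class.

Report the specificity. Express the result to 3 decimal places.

0.406

Specificity = TN/(TN+FP) = 13/(13+19) = 0.406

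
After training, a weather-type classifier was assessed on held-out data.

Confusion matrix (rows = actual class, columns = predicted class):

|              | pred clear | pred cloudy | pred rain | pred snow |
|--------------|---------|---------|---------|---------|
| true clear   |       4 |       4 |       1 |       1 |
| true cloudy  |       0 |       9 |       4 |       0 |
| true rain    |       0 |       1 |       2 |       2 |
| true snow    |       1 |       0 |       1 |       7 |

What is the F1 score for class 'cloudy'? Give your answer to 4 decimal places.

F1 score = 2·TP/(2·TP+FP+FN).
cloudy: TP=9, FP=4+1+0=5, FN=0+4+0=4 → 18/27 = 0.66667

0.6667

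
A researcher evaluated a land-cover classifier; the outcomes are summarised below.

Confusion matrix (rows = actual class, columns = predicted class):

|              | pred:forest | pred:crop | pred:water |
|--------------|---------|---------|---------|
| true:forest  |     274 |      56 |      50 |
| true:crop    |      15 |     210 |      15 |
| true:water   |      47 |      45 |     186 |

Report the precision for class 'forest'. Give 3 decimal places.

0.815

precision = TP/(TP+FP).
forest: TP=274, FP=15+47=62 → 274/336 = 0.8155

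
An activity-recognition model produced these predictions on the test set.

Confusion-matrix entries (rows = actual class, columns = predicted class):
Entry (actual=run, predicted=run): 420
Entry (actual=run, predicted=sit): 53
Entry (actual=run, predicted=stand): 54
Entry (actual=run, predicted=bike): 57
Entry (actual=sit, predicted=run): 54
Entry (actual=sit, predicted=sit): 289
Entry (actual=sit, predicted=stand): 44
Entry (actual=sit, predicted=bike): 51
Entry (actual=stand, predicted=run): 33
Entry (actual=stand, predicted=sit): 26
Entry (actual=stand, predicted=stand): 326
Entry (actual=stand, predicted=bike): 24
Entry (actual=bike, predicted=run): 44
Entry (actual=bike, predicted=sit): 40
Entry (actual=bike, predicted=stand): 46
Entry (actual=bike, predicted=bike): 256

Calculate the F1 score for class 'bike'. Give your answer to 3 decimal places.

Take TP from the diagonal, FP from the rest of the 'bike' prediction marginal, FN from the rest of the 'bike' actual marginal.
F1 score = 2·TP/(2·TP+FP+FN).
bike: TP=256, FP=57+51+24=132, FN=44+40+46=130 → 512/774 = 0.6615

0.661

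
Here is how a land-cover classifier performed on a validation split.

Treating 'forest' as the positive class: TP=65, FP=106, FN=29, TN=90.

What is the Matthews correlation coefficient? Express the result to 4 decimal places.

MCC = (TP·TN − FP·FN) / √((TP+FP)(TP+FN)(TN+FP)(TN+FN))
Numerator = 65·90 − 106·29 = 2776
Denominator = √(171·94·196·119) = √374909976 = 19362.5922
MCC = 2776 / 19362.5922 = 0.1434

0.1434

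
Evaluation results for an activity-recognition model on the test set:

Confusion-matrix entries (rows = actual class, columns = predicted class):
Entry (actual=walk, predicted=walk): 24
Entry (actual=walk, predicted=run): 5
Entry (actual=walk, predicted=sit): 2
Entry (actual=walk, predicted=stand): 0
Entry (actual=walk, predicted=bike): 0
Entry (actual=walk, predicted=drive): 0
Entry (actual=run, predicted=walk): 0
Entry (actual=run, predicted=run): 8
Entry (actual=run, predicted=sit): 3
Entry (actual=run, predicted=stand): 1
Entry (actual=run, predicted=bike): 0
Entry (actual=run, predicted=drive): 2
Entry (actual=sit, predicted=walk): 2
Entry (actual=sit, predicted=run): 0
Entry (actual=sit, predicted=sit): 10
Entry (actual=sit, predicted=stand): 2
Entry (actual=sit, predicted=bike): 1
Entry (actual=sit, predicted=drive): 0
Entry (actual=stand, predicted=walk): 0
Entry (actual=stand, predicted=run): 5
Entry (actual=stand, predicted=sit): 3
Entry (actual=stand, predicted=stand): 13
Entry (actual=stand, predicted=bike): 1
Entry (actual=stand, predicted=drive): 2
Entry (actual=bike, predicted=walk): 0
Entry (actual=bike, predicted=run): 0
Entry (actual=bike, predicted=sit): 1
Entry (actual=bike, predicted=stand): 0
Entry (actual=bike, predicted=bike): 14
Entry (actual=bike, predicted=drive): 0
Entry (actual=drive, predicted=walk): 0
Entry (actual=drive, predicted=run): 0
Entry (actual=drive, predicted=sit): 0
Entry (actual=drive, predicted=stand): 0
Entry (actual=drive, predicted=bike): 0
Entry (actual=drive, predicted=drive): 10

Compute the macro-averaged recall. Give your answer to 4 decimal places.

Per-class recall (TP/(TP+FN)):
  walk: TP=24, FN=5+2+0+0+0=7 → 24/31 = 0.77419
  run: TP=8, FN=0+3+1+0+2=6 → 8/14 = 0.57143
  sit: TP=10, FN=2+0+2+1+0=5 → 10/15 = 0.66667
  stand: TP=13, FN=0+5+3+1+2=11 → 13/24 = 0.54167
  bike: TP=14, FN=0+0+1+0+0=1 → 14/15 = 0.93333
  drive: TP=10, FN=0+0+0+0+0=0 → 10/10 = 1.00000
Macro-recall = mean = (0.77419 + 0.57143 + 0.66667 + 0.54167 + 0.93333 + 1.00000) / 6 = 0.7479

0.7479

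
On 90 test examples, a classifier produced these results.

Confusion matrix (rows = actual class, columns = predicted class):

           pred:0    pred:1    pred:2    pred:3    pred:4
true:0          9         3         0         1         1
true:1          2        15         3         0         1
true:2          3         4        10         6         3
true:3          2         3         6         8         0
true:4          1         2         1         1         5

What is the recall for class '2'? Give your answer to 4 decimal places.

0.3846

recall = TP/(TP+FN).
2: TP=10, FN=3+4+6+3=16 → 10/26 = 0.38462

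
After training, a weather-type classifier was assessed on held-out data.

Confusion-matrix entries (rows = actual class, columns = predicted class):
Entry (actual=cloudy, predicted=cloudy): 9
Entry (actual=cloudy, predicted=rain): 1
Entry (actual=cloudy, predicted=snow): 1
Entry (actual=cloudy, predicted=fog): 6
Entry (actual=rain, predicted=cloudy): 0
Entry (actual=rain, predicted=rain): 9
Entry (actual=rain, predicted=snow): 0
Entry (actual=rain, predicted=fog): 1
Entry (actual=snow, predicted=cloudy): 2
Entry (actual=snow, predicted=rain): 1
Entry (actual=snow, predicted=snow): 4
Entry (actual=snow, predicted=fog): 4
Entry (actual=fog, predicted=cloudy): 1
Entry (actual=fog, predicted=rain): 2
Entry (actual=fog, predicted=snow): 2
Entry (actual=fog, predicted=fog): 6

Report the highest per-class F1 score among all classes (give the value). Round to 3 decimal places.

0.783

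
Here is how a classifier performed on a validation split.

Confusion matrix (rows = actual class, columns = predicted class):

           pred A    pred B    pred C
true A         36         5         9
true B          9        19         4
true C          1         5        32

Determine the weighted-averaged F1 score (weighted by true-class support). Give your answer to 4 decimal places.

0.7228

Per-class F1 score (2·TP/(2·TP+FP+FN)):
  A: TP=36, FP=9+1=10, FN=5+9=14 → 72/96 = 0.75000
  B: TP=19, FP=5+5=10, FN=9+4=13 → 38/61 = 0.62295
  C: TP=32, FP=9+4=13, FN=1+5=6 → 64/83 = 0.77108
Weighted-F1 score = Σ (supportᵢ/N)·F1 scoreᵢ with N=120: (50/120)·0.75000 + (32/120)·0.62295 + (38/120)·0.77108 = 0.7228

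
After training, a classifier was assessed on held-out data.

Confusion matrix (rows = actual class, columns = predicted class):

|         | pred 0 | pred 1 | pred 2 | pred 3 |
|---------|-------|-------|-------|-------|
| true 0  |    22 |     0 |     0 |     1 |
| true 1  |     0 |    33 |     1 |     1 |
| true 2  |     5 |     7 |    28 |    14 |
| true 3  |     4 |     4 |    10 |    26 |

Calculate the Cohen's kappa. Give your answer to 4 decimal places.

0.5956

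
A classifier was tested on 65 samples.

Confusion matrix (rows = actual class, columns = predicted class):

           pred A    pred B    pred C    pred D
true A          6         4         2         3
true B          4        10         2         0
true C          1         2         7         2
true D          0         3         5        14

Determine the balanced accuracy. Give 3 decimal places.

0.561

Balanced accuracy = mean of per-class recall.
  A: recall = 6/15 = 0.4000
  B: recall = 10/16 = 0.6250
  C: recall = 7/12 = 0.5833
  D: recall = 14/22 = 0.6364
Mean = (0.4000 + 0.6250 + 0.5833 + 0.6364) / 4 = 0.561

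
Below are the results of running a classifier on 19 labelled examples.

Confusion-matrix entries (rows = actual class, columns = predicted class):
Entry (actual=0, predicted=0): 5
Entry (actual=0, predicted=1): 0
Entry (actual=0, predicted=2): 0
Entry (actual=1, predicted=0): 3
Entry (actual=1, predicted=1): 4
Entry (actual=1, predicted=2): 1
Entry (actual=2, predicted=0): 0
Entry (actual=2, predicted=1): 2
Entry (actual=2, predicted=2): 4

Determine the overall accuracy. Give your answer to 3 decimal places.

Accuracy = trace / total = (5+4+4=13) / 19 = 13/19 = 0.684

0.684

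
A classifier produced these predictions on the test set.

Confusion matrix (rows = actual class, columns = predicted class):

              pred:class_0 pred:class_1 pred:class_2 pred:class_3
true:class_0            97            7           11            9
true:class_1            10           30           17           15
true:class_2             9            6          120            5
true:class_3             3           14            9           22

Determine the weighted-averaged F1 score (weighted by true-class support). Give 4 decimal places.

0.6952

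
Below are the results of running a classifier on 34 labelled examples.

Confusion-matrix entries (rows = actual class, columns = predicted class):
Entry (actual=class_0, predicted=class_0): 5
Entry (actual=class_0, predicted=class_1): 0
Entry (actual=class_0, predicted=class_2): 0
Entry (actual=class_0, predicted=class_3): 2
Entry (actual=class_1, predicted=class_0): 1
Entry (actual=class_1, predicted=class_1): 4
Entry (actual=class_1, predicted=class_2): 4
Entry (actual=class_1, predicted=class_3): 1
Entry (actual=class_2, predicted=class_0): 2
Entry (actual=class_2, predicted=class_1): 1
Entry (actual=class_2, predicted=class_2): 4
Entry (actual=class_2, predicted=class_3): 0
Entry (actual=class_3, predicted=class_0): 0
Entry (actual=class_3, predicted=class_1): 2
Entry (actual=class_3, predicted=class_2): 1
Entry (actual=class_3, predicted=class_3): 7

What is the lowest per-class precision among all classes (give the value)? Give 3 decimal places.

0.444

Per-class precision (TP/(TP+FP)):
  class_0: TP=5, FP=1+2+0=3 → 5/8 = 0.6250
  class_1: TP=4, FP=0+1+2=3 → 4/7 = 0.5714
  class_2: TP=4, FP=0+4+1=5 → 4/9 = 0.4444
  class_3: TP=7, FP=2+1+0=3 → 7/10 = 0.7000
Lowest is class 'class_2' with precision = 0.444.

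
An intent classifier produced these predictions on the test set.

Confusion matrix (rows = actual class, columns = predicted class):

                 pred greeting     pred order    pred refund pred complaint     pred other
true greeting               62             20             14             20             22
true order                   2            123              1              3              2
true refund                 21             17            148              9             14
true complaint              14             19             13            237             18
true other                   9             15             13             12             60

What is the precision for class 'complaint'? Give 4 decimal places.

0.8434

One-vs-rest for 'complaint': TP = diagonal; FP = other classes predicted 'complaint'; FN = 'complaint' predicted as other.
precision = TP/(TP+FP).
complaint: TP=237, FP=20+3+9+12=44 → 237/281 = 0.84342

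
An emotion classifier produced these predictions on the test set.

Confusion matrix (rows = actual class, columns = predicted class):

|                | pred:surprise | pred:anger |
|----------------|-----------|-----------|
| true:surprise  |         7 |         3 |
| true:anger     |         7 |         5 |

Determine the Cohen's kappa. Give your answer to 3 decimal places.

0.113

Observed agreement pₒ = trace/N = 12/22 = 0.5455
Expected agreement pₑ = Σ (rowᵢ·colᵢ)/N² = (10·14 + 12·8)/22² = 0.4876
κ = (pₒ − pₑ)/(1 − pₑ) = (0.5455 − 0.4876)/(1 − 0.4876) = 0.113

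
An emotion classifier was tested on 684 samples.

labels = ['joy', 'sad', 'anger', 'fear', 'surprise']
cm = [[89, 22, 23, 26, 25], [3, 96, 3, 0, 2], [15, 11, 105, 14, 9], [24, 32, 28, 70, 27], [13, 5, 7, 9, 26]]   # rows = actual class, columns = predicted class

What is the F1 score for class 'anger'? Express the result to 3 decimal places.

Take TP from the diagonal, FP from the rest of the 'anger' prediction marginal, FN from the rest of the 'anger' actual marginal.
F1 score = 2·TP/(2·TP+FP+FN).
anger: TP=105, FP=23+3+28+7=61, FN=15+11+14+9=49 → 210/320 = 0.6563

0.656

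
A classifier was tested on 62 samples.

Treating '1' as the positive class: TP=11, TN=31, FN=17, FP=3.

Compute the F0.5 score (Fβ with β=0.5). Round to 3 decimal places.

0.655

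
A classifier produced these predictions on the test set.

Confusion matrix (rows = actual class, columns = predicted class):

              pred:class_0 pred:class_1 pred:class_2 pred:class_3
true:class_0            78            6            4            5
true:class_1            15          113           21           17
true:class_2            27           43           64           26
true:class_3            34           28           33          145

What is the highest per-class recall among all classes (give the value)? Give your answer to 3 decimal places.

Per-class recall (TP/(TP+FN)):
  class_0: TP=78, FN=6+4+5=15 → 78/93 = 0.8387
  class_1: TP=113, FN=15+21+17=53 → 113/166 = 0.6807
  class_2: TP=64, FN=27+43+26=96 → 64/160 = 0.4000
  class_3: TP=145, FN=34+28+33=95 → 145/240 = 0.6042
Highest is class 'class_0' with recall = 0.839.

0.839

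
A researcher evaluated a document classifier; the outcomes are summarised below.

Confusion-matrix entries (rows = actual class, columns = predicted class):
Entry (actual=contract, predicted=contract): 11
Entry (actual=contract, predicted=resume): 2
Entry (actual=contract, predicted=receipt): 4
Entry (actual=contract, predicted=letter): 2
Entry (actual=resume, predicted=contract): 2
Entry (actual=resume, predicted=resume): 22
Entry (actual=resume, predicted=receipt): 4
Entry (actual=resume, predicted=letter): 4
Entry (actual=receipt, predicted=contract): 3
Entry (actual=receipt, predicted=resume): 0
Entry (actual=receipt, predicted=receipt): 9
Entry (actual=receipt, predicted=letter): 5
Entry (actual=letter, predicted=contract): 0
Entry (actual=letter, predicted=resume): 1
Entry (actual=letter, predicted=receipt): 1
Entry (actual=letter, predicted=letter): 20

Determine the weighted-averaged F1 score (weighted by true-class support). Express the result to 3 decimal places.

Per-class F1 score (2·TP/(2·TP+FP+FN)):
  contract: TP=11, FP=2+3+0=5, FN=2+4+2=8 → 22/35 = 0.6286
  resume: TP=22, FP=2+0+1=3, FN=2+4+4=10 → 44/57 = 0.7719
  receipt: TP=9, FP=4+4+1=9, FN=3+0+5=8 → 18/35 = 0.5143
  letter: TP=20, FP=2+4+5=11, FN=0+1+1=2 → 40/53 = 0.7547
Weighted-F1 score = Σ (supportᵢ/N)·F1 scoreᵢ with N=90: (19/90)·0.6286 + (32/90)·0.7719 + (17/90)·0.5143 + (22/90)·0.7547 = 0.689

0.689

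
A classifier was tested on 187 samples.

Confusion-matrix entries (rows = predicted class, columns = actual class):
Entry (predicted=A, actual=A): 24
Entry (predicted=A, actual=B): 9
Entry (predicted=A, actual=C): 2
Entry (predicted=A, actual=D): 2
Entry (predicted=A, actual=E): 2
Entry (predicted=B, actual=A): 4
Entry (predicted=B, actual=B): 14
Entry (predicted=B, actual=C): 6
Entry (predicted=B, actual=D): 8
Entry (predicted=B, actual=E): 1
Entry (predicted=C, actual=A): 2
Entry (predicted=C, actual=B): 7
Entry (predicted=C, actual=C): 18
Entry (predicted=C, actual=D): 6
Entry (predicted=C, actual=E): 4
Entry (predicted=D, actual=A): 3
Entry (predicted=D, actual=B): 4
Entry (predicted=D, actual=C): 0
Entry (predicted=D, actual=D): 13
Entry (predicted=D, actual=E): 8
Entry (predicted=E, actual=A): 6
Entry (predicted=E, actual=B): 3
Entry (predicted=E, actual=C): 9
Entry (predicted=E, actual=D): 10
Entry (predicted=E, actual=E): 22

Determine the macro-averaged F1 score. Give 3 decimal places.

0.482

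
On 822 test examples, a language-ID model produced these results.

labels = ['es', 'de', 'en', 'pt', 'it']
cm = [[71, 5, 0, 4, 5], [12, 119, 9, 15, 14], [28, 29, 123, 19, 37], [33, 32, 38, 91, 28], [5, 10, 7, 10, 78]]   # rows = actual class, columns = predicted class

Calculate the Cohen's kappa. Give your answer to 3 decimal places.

Observed agreement pₒ = trace/N = 482/822 = 0.5864
Expected agreement pₑ = Σ (rowᵢ·colᵢ)/N² = (85·149 + 169·195 + 236·177 + 222·139 + 110·162)/822² = 0.2014
κ = (pₒ − pₑ)/(1 − pₑ) = (0.5864 − 0.2014)/(1 − 0.2014) = 0.482

0.482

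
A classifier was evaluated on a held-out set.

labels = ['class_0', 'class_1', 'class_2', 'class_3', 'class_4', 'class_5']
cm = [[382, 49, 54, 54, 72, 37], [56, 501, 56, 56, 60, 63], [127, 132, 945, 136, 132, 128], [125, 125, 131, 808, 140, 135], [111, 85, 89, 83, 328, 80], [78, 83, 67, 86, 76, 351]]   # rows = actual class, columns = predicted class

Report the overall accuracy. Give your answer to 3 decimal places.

0.551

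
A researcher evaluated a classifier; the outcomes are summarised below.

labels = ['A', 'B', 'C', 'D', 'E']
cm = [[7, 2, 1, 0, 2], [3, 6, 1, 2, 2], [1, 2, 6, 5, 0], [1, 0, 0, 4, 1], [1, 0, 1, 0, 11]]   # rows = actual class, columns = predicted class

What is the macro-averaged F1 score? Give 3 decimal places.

0.562

Per-class F1 score (2·TP/(2·TP+FP+FN)):
  A: TP=7, FP=3+1+1+1=6, FN=2+1+0+2=5 → 14/25 = 0.5600
  B: TP=6, FP=2+2+0+0=4, FN=3+1+2+2=8 → 12/24 = 0.5000
  C: TP=6, FP=1+1+0+1=3, FN=1+2+5+0=8 → 12/23 = 0.5217
  D: TP=4, FP=0+2+5+0=7, FN=1+0+0+1=2 → 8/17 = 0.4706
  E: TP=11, FP=2+2+0+1=5, FN=1+0+1+0=2 → 22/29 = 0.7586
Macro-F1 score = mean = (0.5600 + 0.5000 + 0.5217 + 0.4706 + 0.7586) / 5 = 0.562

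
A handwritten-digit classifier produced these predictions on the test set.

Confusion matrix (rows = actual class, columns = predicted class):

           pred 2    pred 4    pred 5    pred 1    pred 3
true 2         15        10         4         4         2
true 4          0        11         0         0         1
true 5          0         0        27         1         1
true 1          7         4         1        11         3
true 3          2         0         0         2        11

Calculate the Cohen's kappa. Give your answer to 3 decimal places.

Observed agreement pₒ = trace/N = 75/117 = 0.6410
Expected agreement pₑ = Σ (rowᵢ·colᵢ)/N² = (35·24 + 12·25 + 29·32 + 26·18 + 15·18)/117² = 0.2050
κ = (pₒ − pₑ)/(1 − pₑ) = (0.6410 − 0.2050)/(1 − 0.2050) = 0.548

0.548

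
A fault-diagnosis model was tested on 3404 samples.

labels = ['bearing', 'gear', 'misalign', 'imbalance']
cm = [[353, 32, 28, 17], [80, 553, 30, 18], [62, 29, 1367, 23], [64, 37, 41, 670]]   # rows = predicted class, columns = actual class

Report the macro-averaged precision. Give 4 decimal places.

0.8453

Per-class precision (TP/(TP+FP)):
  bearing: TP=353, FP=32+28+17=77 → 353/430 = 0.82093
  gear: TP=553, FP=80+30+18=128 → 553/681 = 0.81204
  misalign: TP=1367, FP=62+29+23=114 → 1367/1481 = 0.92302
  imbalance: TP=670, FP=64+37+41=142 → 670/812 = 0.82512
Macro-precision = mean = (0.82093 + 0.81204 + 0.92302 + 0.82512) / 4 = 0.8453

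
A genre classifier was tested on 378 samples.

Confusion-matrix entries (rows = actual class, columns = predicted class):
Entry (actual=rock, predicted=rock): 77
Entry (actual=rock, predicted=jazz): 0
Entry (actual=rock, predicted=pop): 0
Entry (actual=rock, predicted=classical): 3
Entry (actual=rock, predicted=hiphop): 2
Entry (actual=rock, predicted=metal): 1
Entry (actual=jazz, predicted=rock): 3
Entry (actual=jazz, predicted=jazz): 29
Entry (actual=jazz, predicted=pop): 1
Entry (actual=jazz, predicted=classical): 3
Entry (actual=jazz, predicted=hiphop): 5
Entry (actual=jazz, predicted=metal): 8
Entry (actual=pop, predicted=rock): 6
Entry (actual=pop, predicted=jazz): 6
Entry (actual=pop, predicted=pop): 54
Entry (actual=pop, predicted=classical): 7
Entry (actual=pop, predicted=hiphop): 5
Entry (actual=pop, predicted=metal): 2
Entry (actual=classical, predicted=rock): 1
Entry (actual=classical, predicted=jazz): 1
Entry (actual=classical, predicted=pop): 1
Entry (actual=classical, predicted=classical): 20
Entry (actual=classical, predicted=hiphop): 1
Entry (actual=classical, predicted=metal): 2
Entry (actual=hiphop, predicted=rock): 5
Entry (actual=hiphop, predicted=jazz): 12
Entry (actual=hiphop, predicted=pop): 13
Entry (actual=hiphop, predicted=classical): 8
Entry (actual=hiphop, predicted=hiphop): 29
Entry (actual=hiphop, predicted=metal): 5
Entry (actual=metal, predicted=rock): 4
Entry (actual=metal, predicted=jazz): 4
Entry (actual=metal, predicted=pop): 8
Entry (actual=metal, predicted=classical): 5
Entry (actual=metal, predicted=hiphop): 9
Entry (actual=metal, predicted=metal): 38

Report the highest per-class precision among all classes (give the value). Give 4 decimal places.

0.8021

Per-class precision (TP/(TP+FP)):
  rock: TP=77, FP=3+6+1+5+4=19 → 77/96 = 0.80208
  jazz: TP=29, FP=0+6+1+12+4=23 → 29/52 = 0.55769
  pop: TP=54, FP=0+1+1+13+8=23 → 54/77 = 0.70130
  classical: TP=20, FP=3+3+7+8+5=26 → 20/46 = 0.43478
  hiphop: TP=29, FP=2+5+5+1+9=22 → 29/51 = 0.56863
  metal: TP=38, FP=1+8+2+2+5=18 → 38/56 = 0.67857
Highest is class 'rock' with precision = 0.8021.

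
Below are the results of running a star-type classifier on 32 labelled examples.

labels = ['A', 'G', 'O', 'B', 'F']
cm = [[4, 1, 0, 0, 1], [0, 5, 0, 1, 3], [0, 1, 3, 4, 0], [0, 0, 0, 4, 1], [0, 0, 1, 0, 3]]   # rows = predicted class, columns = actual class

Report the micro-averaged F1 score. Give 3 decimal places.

0.594

Micro-averaging pools counts across classes: ΣTP=19, ΣFP=13, ΣFN=13.
Micro-F1 score = 2·TP/(2·TP+FP+FN) on pooled counts = 0.594 (equals overall accuracy in single-label multiclass).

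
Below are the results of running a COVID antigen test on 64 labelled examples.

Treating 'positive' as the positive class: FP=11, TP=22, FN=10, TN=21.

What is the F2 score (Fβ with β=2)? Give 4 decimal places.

0.6832

Fβ = (1+β²)·TP / ((1+β²)·TP + β²·FN + FP), with β²=4
= 5·22 / (5·22 + 4·10 + 11) = 0.6832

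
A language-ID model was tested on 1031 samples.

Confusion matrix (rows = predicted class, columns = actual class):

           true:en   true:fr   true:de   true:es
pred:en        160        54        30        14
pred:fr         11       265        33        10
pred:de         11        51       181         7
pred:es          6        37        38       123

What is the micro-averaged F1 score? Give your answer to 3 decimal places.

0.707

Micro-averaging pools counts across classes: ΣTP=729, ΣFP=302, ΣFN=302.
Micro-F1 score = 2·TP/(2·TP+FP+FN) on pooled counts = 0.707 (equals overall accuracy in single-label multiclass).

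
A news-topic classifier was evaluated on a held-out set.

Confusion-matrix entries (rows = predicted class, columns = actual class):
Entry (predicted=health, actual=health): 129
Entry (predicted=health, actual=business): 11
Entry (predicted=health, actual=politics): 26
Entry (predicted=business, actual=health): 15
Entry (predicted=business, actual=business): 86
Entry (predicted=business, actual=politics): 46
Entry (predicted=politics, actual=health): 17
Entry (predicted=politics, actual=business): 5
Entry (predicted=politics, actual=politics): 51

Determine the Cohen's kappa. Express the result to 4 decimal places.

Observed agreement pₒ = trace/N = 266/386 = 0.68912
Expected agreement pₑ = Σ (rowᵢ·colᵢ)/N² = (161·166 + 102·147 + 123·73)/386² = 0.34027
κ = (pₒ − pₑ)/(1 − pₑ) = (0.68912 − 0.34027)/(1 − 0.34027) = 0.5288

0.5288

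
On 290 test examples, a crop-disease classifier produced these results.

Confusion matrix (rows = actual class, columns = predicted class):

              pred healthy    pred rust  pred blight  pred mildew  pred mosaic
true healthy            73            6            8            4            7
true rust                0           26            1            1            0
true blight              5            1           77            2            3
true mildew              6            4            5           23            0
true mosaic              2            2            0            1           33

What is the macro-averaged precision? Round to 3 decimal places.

Per-class precision (TP/(TP+FP)):
  healthy: TP=73, FP=0+5+6+2=13 → 73/86 = 0.8488
  rust: TP=26, FP=6+1+4+2=13 → 26/39 = 0.6667
  blight: TP=77, FP=8+1+5+0=14 → 77/91 = 0.8462
  mildew: TP=23, FP=4+1+2+1=8 → 23/31 = 0.7419
  mosaic: TP=33, FP=7+0+3+0=10 → 33/43 = 0.7674
Macro-precision = mean = (0.8488 + 0.6667 + 0.8462 + 0.7419 + 0.7674) / 5 = 0.774

0.774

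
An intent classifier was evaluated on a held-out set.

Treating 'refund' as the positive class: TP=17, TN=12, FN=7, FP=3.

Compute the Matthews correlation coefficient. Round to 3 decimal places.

0.495

MCC = (TP·TN − FP·FN) / √((TP+FP)(TP+FN)(TN+FP)(TN+FN))
Numerator = 17·12 − 3·7 = 183
Denominator = √(20·24·15·19) = √136800 = 369.8648
MCC = 183 / 369.8648 = 0.495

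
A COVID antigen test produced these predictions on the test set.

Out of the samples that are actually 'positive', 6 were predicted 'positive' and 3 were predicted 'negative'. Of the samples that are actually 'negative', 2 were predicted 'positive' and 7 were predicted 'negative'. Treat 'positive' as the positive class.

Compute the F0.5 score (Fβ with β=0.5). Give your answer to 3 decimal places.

Fβ = (1+β²)·TP / ((1+β²)·TP + β²·FN + FP), with β²=1/4
= 1.25·6 / (1.25·6 + 0.25·3 + 2) = 0.732

0.732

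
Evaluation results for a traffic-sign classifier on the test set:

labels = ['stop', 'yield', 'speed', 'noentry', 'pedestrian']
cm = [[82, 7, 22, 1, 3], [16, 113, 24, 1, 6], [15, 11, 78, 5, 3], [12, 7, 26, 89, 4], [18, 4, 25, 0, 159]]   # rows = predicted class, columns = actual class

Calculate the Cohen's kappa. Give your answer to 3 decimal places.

Observed agreement pₒ = trace/N = 521/731 = 0.7127
Expected agreement pₑ = Σ (rowᵢ·colᵢ)/N² = (143·115 + 142·160 + 175·112 + 96·138 + 175·206)/731² = 0.2022
κ = (pₒ − pₑ)/(1 − pₑ) = (0.7127 − 0.2022)/(1 − 0.2022) = 0.640

0.640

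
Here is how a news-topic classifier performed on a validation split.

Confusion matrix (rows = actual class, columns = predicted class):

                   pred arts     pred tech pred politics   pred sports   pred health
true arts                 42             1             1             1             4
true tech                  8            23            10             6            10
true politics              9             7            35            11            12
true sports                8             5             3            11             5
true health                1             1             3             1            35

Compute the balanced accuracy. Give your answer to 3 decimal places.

Balanced accuracy = mean of per-class recall.
  arts: recall = 42/49 = 0.8571
  tech: recall = 23/57 = 0.4035
  politics: recall = 35/74 = 0.4730
  sports: recall = 11/32 = 0.3438
  health: recall = 35/41 = 0.8537
Mean = (0.8571 + 0.4035 + 0.4730 + 0.3438 + 0.8537) / 5 = 0.586

0.586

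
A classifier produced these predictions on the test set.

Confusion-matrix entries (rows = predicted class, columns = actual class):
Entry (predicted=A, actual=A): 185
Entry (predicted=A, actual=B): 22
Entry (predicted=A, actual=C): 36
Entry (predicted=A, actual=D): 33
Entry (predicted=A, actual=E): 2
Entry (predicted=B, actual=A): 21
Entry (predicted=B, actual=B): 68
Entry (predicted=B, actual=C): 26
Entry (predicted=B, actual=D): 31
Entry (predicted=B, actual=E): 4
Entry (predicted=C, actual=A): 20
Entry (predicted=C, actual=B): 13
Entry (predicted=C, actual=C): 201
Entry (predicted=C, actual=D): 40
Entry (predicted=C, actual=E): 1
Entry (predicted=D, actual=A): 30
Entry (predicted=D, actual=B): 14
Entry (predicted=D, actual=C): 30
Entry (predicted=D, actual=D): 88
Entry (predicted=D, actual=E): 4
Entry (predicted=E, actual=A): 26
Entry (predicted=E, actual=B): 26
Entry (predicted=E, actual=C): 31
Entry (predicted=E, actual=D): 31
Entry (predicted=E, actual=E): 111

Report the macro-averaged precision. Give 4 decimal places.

0.5746

Per-class precision (TP/(TP+FP)):
  A: TP=185, FP=22+36+33+2=93 → 185/278 = 0.66547
  B: TP=68, FP=21+26+31+4=82 → 68/150 = 0.45333
  C: TP=201, FP=20+13+40+1=74 → 201/275 = 0.73091
  D: TP=88, FP=30+14+30+4=78 → 88/166 = 0.53012
  E: TP=111, FP=26+26+31+31=114 → 111/225 = 0.49333
Macro-precision = mean = (0.66547 + 0.45333 + 0.73091 + 0.53012 + 0.49333) / 5 = 0.5746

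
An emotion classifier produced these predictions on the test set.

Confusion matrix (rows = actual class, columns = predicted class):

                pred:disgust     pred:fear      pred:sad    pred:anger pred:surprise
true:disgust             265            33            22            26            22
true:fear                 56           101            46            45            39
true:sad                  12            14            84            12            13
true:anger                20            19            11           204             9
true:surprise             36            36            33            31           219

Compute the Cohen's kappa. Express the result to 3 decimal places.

Observed agreement pₒ = trace/N = 873/1408 = 0.6200
Expected agreement pₑ = Σ (rowᵢ·colᵢ)/N² = (368·389 + 287·203 + 135·196 + 263·318 + 355·302)/1408² = 0.2112
κ = (pₒ − pₑ)/(1 − pₑ) = (0.6200 − 0.2112)/(1 − 0.2112) = 0.518

0.518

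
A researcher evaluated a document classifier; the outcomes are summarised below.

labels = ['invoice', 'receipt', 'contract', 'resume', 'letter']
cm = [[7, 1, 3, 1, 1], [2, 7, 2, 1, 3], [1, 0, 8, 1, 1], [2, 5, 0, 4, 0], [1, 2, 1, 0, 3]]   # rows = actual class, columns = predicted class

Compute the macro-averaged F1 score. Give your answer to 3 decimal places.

Per-class F1 score (2·TP/(2·TP+FP+FN)):
  invoice: TP=7, FP=2+1+2+1=6, FN=1+3+1+1=6 → 14/26 = 0.5385
  receipt: TP=7, FP=1+0+5+2=8, FN=2+2+1+3=8 → 14/30 = 0.4667
  contract: TP=8, FP=3+2+0+1=6, FN=1+0+1+1=3 → 16/25 = 0.6400
  resume: TP=4, FP=1+1+1+0=3, FN=2+5+0+0=7 → 8/18 = 0.4444
  letter: TP=3, FP=1+3+1+0=5, FN=1+2+1+0=4 → 6/15 = 0.4000
Macro-F1 score = mean = (0.5385 + 0.4667 + 0.6400 + 0.4444 + 0.4000) / 5 = 0.498

0.498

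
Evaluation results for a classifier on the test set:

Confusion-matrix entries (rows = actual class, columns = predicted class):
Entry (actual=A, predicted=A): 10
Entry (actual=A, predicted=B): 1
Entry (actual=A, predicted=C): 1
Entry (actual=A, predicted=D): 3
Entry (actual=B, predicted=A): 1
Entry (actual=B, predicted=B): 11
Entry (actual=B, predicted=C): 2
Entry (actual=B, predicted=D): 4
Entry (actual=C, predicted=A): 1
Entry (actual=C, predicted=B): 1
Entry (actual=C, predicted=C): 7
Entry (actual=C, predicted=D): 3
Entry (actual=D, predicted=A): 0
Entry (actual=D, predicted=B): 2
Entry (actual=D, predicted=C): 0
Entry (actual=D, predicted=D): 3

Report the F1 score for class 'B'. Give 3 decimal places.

0.667

Treat 'B' as positive and all other classes as negative.
F1 score = 2·TP/(2·TP+FP+FN).
B: TP=11, FP=1+1+2=4, FN=1+2+4=7 → 22/33 = 0.6667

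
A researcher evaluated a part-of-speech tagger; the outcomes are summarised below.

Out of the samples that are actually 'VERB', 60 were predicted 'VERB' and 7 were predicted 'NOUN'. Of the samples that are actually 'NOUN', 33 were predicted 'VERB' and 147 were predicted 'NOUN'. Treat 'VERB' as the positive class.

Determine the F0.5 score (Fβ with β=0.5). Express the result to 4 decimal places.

Fβ = (1+β²)·TP / ((1+β²)·TP + β²·FN + FP), with β²=1/4
= 1.25·60 / (1.25·60 + 0.25·7 + 33) = 0.6834

0.6834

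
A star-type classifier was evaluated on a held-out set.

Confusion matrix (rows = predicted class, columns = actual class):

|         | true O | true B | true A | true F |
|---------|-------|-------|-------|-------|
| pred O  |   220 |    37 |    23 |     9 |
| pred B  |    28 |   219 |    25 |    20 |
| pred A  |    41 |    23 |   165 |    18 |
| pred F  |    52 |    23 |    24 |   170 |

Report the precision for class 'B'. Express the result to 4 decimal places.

0.7500

Take TP from the diagonal, FP from the rest of the 'B' prediction marginal, FN from the rest of the 'B' actual marginal.
precision = TP/(TP+FP).
B: TP=219, FP=28+25+20=73 → 219/292 = 0.75000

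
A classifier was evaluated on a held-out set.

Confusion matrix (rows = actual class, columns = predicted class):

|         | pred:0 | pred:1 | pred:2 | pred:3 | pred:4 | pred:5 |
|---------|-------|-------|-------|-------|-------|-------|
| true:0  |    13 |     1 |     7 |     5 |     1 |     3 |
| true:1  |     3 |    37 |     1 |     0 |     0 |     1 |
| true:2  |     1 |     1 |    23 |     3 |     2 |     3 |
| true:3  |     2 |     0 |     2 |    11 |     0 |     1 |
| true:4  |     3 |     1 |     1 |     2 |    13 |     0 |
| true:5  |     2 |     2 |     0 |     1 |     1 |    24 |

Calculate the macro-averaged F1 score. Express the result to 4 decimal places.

0.6841

Per-class F1 score (2·TP/(2·TP+FP+FN)):
  0: TP=13, FP=3+1+2+3+2=11, FN=1+7+5+1+3=17 → 26/54 = 0.48148
  1: TP=37, FP=1+1+0+1+2=5, FN=3+1+0+0+1=5 → 74/84 = 0.88095
  2: TP=23, FP=7+1+2+1+0=11, FN=1+1+3+2+3=10 → 46/67 = 0.68657
  3: TP=11, FP=5+0+3+2+1=11, FN=2+0+2+0+1=5 → 22/38 = 0.57895
  4: TP=13, FP=1+0+2+0+1=4, FN=3+1+1+2+0=7 → 26/37 = 0.70270
  5: TP=24, FP=3+1+3+1+0=8, FN=2+2+0+1+1=6 → 48/62 = 0.77419
Macro-F1 score = mean = (0.48148 + 0.88095 + 0.68657 + 0.57895 + 0.70270 + 0.77419) / 6 = 0.6841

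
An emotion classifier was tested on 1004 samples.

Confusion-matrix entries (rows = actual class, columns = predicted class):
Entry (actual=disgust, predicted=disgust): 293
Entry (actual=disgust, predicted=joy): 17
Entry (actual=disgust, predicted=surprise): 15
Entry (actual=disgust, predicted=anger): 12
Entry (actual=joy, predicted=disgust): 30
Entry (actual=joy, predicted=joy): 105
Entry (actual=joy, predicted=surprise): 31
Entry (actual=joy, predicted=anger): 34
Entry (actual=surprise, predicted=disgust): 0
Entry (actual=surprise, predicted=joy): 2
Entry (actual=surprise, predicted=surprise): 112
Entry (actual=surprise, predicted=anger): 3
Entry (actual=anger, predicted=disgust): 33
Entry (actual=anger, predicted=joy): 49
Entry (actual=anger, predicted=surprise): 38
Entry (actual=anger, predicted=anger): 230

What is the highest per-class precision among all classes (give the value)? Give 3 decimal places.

0.824

Per-class precision (TP/(TP+FP)):
  disgust: TP=293, FP=30+0+33=63 → 293/356 = 0.8230
  joy: TP=105, FP=17+2+49=68 → 105/173 = 0.6069
  surprise: TP=112, FP=15+31+38=84 → 112/196 = 0.5714
  anger: TP=230, FP=12+34+3=49 → 230/279 = 0.8244
Highest is class 'anger' with precision = 0.824.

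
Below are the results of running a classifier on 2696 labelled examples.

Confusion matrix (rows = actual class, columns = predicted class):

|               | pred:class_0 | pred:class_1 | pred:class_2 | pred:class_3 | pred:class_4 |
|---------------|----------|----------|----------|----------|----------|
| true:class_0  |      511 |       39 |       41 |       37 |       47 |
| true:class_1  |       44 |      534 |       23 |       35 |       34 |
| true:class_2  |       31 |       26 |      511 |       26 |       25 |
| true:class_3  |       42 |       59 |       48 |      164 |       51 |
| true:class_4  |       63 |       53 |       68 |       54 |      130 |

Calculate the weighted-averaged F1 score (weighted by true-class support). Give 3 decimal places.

0.678

Per-class F1 score (2·TP/(2·TP+FP+FN)):
  class_0: TP=511, FP=44+31+42+63=180, FN=39+41+37+47=164 → 1022/1366 = 0.7482
  class_1: TP=534, FP=39+26+59+53=177, FN=44+23+35+34=136 → 1068/1381 = 0.7734
  class_2: TP=511, FP=41+23+48+68=180, FN=31+26+26+25=108 → 1022/1310 = 0.7802
  class_3: TP=164, FP=37+35+26+54=152, FN=42+59+48+51=200 → 328/680 = 0.4824
  class_4: TP=130, FP=47+34+25+51=157, FN=63+53+68+54=238 → 260/655 = 0.3969
Weighted-F1 score = Σ (supportᵢ/N)·F1 scoreᵢ with N=2696: (675/2696)·0.7482 + (670/2696)·0.7734 + (619/2696)·0.7802 + (364/2696)·0.4824 + (368/2696)·0.3969 = 0.678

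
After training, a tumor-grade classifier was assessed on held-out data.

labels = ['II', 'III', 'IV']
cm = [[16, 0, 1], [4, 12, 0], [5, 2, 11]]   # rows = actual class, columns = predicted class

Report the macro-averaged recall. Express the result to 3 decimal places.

Per-class recall (TP/(TP+FN)):
  II: TP=16, FN=0+1=1 → 16/17 = 0.9412
  III: TP=12, FN=4+0=4 → 12/16 = 0.7500
  IV: TP=11, FN=5+2=7 → 11/18 = 0.6111
Macro-recall = mean = (0.9412 + 0.7500 + 0.6111) / 3 = 0.767

0.767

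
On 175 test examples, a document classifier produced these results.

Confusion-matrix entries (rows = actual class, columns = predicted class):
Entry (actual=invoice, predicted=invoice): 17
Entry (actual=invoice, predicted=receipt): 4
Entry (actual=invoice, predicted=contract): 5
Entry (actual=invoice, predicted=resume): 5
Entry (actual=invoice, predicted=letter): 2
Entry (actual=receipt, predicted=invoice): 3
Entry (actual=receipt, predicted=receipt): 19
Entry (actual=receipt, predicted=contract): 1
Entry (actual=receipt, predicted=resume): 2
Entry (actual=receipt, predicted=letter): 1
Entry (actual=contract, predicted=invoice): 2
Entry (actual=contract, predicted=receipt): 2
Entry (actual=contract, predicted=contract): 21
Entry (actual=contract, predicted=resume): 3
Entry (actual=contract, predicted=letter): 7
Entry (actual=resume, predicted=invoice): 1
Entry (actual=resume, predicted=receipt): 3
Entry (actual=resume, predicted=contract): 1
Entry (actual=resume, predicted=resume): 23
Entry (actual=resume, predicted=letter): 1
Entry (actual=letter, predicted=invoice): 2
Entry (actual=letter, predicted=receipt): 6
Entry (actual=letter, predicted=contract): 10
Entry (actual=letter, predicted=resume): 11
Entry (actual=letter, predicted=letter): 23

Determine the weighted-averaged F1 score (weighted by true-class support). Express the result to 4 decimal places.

0.5831

Per-class F1 score (2·TP/(2·TP+FP+FN)):
  invoice: TP=17, FP=3+2+1+2=8, FN=4+5+5+2=16 → 34/58 = 0.58621
  receipt: TP=19, FP=4+2+3+6=15, FN=3+1+2+1=7 → 38/60 = 0.63333
  contract: TP=21, FP=5+1+1+10=17, FN=2+2+3+7=14 → 42/73 = 0.57534
  resume: TP=23, FP=5+2+3+11=21, FN=1+3+1+1=6 → 46/73 = 0.63014
  letter: TP=23, FP=2+1+7+1=11, FN=2+6+10+11=29 → 46/86 = 0.53488
Weighted-F1 score = Σ (supportᵢ/N)·F1 scoreᵢ with N=175: (33/175)·0.58621 + (26/175)·0.63333 + (35/175)·0.57534 + (29/175)·0.63014 + (52/175)·0.53488 = 0.5831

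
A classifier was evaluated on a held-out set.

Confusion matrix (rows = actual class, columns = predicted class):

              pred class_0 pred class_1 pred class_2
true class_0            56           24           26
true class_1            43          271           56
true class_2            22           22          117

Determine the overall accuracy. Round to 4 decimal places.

Accuracy = trace / total = (56+271+117=444) / 637 = 444/637 = 0.6970

0.6970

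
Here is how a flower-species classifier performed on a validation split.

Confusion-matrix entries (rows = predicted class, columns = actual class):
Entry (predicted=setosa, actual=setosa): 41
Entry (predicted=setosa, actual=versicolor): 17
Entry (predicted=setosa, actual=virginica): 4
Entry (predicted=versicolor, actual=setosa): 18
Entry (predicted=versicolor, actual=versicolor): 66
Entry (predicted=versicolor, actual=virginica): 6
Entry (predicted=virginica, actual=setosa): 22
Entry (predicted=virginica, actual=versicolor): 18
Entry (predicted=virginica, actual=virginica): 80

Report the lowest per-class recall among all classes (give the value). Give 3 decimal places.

0.506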